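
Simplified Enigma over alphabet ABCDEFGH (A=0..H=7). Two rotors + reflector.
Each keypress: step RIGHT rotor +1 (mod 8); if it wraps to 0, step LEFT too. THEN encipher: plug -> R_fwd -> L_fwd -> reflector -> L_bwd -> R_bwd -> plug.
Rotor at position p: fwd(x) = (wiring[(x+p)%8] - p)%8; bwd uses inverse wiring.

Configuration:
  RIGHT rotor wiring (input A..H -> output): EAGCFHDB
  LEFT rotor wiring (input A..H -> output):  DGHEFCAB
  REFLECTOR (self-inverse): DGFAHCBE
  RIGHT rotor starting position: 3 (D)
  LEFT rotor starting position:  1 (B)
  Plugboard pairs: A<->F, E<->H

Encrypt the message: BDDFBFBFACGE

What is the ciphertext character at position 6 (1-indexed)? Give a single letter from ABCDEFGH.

Char 1 ('B'): step: R->4, L=1; B->plug->B->R->D->L->E->refl->H->L'->F->R'->D->plug->D
Char 2 ('D'): step: R->5, L=1; D->plug->D->R->H->L->C->refl->F->L'->A->R'->H->plug->E
Char 3 ('D'): step: R->6, L=1; D->plug->D->R->C->L->D->refl->A->L'->G->R'->C->plug->C
Char 4 ('F'): step: R->7, L=1; F->plug->A->R->C->L->D->refl->A->L'->G->R'->F->plug->A
Char 5 ('B'): step: R->0, L->2 (L advanced); B->plug->B->R->A->L->F->refl->C->L'->B->R'->H->plug->E
Char 6 ('F'): step: R->1, L=2; F->plug->A->R->H->L->E->refl->H->L'->F->R'->B->plug->B

B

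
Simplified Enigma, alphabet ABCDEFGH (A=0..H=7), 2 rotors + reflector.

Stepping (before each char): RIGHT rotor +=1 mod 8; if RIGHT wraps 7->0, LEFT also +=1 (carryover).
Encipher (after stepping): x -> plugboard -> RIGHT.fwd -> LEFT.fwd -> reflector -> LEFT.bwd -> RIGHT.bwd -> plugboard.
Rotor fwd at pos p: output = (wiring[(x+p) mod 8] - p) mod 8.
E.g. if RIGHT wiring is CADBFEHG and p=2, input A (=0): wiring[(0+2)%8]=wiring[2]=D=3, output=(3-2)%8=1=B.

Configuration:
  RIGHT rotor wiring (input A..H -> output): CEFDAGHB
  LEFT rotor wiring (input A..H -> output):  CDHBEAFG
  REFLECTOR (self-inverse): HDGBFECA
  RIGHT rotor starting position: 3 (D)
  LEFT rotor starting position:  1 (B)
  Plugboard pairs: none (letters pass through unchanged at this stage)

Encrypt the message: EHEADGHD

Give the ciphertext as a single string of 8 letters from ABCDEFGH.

Char 1 ('E'): step: R->4, L=1; E->plug->E->R->G->L->F->refl->E->L'->F->R'->D->plug->D
Char 2 ('H'): step: R->5, L=1; H->plug->H->R->D->L->D->refl->B->L'->H->R'->E->plug->E
Char 3 ('E'): step: R->6, L=1; E->plug->E->R->H->L->B->refl->D->L'->D->R'->B->plug->B
Char 4 ('A'): step: R->7, L=1; A->plug->A->R->C->L->A->refl->H->L'->E->R'->E->plug->E
Char 5 ('D'): step: R->0, L->2 (L advanced); D->plug->D->R->D->L->G->refl->C->L'->C->R'->A->plug->A
Char 6 ('G'): step: R->1, L=2; G->plug->G->R->A->L->F->refl->E->L'->F->R'->E->plug->E
Char 7 ('H'): step: R->2, L=2; H->plug->H->R->C->L->C->refl->G->L'->D->R'->A->plug->A
Char 8 ('D'): step: R->3, L=2; D->plug->D->R->E->L->D->refl->B->L'->H->R'->F->plug->F

Answer: DEBEAEAF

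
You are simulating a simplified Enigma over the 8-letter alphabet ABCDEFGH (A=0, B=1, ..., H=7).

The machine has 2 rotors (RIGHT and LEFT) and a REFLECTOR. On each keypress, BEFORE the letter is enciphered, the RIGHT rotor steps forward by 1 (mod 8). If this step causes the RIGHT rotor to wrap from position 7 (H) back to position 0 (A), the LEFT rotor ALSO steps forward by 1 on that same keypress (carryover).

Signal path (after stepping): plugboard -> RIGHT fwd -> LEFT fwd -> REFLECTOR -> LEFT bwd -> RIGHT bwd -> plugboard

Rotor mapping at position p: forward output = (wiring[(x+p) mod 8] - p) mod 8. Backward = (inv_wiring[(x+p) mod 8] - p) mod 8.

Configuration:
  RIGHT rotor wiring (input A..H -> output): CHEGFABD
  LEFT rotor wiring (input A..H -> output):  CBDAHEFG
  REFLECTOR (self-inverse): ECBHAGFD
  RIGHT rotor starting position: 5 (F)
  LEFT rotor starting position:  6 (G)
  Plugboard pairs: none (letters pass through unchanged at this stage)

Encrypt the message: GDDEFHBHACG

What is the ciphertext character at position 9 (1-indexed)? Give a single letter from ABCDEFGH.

Char 1 ('G'): step: R->6, L=6; G->plug->G->R->H->L->G->refl->F->L'->E->R'->C->plug->C
Char 2 ('D'): step: R->7, L=6; D->plug->D->R->F->L->C->refl->B->L'->G->R'->F->plug->F
Char 3 ('D'): step: R->0, L->7 (L advanced); D->plug->D->R->G->L->F->refl->G->L'->H->R'->B->plug->B
Char 4 ('E'): step: R->1, L=7; E->plug->E->R->H->L->G->refl->F->L'->G->R'->A->plug->A
Char 5 ('F'): step: R->2, L=7; F->plug->F->R->B->L->D->refl->H->L'->A->R'->G->plug->G
Char 6 ('H'): step: R->3, L=7; H->plug->H->R->B->L->D->refl->H->L'->A->R'->E->plug->E
Char 7 ('B'): step: R->4, L=7; B->plug->B->R->E->L->B->refl->C->L'->C->R'->H->plug->H
Char 8 ('H'): step: R->5, L=7; H->plug->H->R->A->L->H->refl->D->L'->B->R'->G->plug->G
Char 9 ('A'): step: R->6, L=7; A->plug->A->R->D->L->E->refl->A->L'->F->R'->B->plug->B

B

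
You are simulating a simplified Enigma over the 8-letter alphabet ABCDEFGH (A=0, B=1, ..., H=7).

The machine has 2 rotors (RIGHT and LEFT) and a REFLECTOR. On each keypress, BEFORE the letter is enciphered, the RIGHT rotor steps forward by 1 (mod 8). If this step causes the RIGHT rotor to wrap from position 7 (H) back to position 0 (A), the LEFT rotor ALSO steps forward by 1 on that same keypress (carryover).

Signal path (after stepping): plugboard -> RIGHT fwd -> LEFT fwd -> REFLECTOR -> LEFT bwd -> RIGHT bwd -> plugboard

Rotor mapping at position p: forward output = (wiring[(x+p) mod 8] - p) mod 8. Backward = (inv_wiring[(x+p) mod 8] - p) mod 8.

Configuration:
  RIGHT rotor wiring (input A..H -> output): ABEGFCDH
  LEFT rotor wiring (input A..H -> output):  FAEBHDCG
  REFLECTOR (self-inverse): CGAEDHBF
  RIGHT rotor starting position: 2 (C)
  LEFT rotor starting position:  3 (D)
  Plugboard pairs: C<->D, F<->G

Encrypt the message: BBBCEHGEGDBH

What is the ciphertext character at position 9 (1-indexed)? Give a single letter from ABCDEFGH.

Char 1 ('B'): step: R->3, L=3; B->plug->B->R->C->L->A->refl->C->L'->F->R'->F->plug->G
Char 2 ('B'): step: R->4, L=3; B->plug->B->R->G->L->F->refl->H->L'->D->R'->D->plug->C
Char 3 ('B'): step: R->5, L=3; B->plug->B->R->G->L->F->refl->H->L'->D->R'->D->plug->C
Char 4 ('C'): step: R->6, L=3; C->plug->D->R->D->L->H->refl->F->L'->G->R'->E->plug->E
Char 5 ('E'): step: R->7, L=3; E->plug->E->R->H->L->B->refl->G->L'->A->R'->A->plug->A
Char 6 ('H'): step: R->0, L->4 (L advanced); H->plug->H->R->H->L->F->refl->H->L'->B->R'->B->plug->B
Char 7 ('G'): step: R->1, L=4; G->plug->F->R->C->L->G->refl->B->L'->E->R'->D->plug->C
Char 8 ('E'): step: R->2, L=4; E->plug->E->R->B->L->H->refl->F->L'->H->R'->H->plug->H
Char 9 ('G'): step: R->3, L=4; G->plug->F->R->F->L->E->refl->D->L'->A->R'->D->plug->C

C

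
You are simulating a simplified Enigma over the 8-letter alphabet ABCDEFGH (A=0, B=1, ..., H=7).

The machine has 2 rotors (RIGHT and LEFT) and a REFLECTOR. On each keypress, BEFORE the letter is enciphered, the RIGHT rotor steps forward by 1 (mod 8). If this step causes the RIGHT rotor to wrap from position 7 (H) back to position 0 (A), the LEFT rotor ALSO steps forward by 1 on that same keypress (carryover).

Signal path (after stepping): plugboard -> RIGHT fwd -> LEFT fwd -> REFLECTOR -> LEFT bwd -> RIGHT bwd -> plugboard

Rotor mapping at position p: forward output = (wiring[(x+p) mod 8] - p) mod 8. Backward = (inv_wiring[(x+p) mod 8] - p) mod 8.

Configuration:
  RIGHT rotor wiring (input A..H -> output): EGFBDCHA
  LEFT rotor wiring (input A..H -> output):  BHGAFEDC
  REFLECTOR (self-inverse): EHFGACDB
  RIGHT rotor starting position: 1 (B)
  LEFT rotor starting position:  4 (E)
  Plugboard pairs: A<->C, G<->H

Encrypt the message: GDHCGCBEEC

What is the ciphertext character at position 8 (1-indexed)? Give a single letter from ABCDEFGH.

Char 1 ('G'): step: R->2, L=4; G->plug->H->R->E->L->F->refl->C->L'->G->R'->F->plug->F
Char 2 ('D'): step: R->3, L=4; D->plug->D->R->E->L->F->refl->C->L'->G->R'->A->plug->C
Char 3 ('H'): step: R->4, L=4; H->plug->G->R->B->L->A->refl->E->L'->H->R'->A->plug->C
Char 4 ('C'): step: R->5, L=4; C->plug->A->R->F->L->D->refl->G->L'->D->R'->C->plug->A
Char 5 ('G'): step: R->6, L=4; G->plug->H->R->E->L->F->refl->C->L'->G->R'->C->plug->A
Char 6 ('C'): step: R->7, L=4; C->plug->A->R->B->L->A->refl->E->L'->H->R'->C->plug->A
Char 7 ('B'): step: R->0, L->5 (L advanced); B->plug->B->R->G->L->D->refl->G->L'->B->R'->D->plug->D
Char 8 ('E'): step: R->1, L=5; E->plug->E->R->B->L->G->refl->D->L'->G->R'->F->plug->F

F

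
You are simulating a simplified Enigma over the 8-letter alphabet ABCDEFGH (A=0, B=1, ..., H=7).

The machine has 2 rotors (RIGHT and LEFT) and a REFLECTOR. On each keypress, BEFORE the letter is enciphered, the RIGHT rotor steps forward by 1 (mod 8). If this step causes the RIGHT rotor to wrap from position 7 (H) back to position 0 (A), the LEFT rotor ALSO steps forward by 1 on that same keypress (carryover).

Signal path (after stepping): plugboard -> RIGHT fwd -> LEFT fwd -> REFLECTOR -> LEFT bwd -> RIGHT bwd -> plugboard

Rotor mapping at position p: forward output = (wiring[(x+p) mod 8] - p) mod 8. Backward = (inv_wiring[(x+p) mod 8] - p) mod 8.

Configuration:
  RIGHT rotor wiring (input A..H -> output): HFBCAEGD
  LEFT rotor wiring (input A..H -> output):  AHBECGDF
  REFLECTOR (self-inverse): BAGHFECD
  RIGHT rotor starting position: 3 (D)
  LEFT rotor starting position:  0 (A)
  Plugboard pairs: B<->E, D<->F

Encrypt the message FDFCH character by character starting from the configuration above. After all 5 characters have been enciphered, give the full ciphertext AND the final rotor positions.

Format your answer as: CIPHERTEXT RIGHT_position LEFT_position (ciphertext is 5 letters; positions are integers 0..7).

Answer: BGBDC 0 1

Derivation:
Char 1 ('F'): step: R->4, L=0; F->plug->D->R->H->L->F->refl->E->L'->D->R'->E->plug->B
Char 2 ('D'): step: R->5, L=0; D->plug->F->R->E->L->C->refl->G->L'->F->R'->G->plug->G
Char 3 ('F'): step: R->6, L=0; F->plug->D->R->H->L->F->refl->E->L'->D->R'->E->plug->B
Char 4 ('C'): step: R->7, L=0; C->plug->C->R->G->L->D->refl->H->L'->B->R'->F->plug->D
Char 5 ('H'): step: R->0, L->1 (L advanced); H->plug->H->R->D->L->B->refl->A->L'->B->R'->C->plug->C
Final: ciphertext=BGBDC, RIGHT=0, LEFT=1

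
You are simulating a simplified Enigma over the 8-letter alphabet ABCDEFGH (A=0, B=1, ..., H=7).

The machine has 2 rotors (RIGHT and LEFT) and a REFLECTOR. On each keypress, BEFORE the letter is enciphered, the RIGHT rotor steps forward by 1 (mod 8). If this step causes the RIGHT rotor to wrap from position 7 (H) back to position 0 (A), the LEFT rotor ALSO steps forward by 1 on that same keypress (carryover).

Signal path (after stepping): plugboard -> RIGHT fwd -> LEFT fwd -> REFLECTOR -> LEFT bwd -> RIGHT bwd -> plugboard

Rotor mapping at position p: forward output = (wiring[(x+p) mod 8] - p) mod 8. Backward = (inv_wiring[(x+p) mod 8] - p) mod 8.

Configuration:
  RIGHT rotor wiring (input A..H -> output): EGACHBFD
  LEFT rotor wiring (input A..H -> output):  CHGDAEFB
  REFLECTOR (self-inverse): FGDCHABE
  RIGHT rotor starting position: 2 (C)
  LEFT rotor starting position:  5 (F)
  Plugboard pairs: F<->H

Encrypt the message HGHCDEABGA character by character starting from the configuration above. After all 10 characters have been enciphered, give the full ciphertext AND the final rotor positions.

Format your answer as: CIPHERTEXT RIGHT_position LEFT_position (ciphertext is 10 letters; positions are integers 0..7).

Answer: GDEBEFHGAD 4 6

Derivation:
Char 1 ('H'): step: R->3, L=5; H->plug->F->R->B->L->A->refl->F->L'->D->R'->G->plug->G
Char 2 ('G'): step: R->4, L=5; G->plug->G->R->E->L->C->refl->D->L'->H->R'->D->plug->D
Char 3 ('H'): step: R->5, L=5; H->plug->F->R->D->L->F->refl->A->L'->B->R'->E->plug->E
Char 4 ('C'): step: R->6, L=5; C->plug->C->R->G->L->G->refl->B->L'->F->R'->B->plug->B
Char 5 ('D'): step: R->7, L=5; D->plug->D->R->B->L->A->refl->F->L'->D->R'->E->plug->E
Char 6 ('E'): step: R->0, L->6 (L advanced); E->plug->E->R->H->L->G->refl->B->L'->D->R'->H->plug->F
Char 7 ('A'): step: R->1, L=6; A->plug->A->R->F->L->F->refl->A->L'->E->R'->F->plug->H
Char 8 ('B'): step: R->2, L=6; B->plug->B->R->A->L->H->refl->E->L'->C->R'->G->plug->G
Char 9 ('G'): step: R->3, L=6; G->plug->G->R->D->L->B->refl->G->L'->H->R'->A->plug->A
Char 10 ('A'): step: R->4, L=6; A->plug->A->R->D->L->B->refl->G->L'->H->R'->D->plug->D
Final: ciphertext=GDEBEFHGAD, RIGHT=4, LEFT=6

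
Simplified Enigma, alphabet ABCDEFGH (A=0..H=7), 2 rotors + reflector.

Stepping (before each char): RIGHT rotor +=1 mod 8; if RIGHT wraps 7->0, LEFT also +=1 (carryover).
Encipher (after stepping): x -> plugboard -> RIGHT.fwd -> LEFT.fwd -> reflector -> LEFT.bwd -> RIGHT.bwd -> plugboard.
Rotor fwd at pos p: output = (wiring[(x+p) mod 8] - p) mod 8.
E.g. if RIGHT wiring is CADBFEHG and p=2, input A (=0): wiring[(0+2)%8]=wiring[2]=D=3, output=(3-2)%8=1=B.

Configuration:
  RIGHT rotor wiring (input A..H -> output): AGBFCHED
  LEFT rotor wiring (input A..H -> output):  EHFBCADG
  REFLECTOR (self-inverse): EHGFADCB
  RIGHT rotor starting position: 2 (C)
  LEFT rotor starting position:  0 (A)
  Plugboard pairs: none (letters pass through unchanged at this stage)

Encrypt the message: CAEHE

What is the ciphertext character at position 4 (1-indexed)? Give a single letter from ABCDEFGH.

Char 1 ('C'): step: R->3, L=0; C->plug->C->R->E->L->C->refl->G->L'->H->R'->B->plug->B
Char 2 ('A'): step: R->4, L=0; A->plug->A->R->G->L->D->refl->F->L'->C->R'->F->plug->F
Char 3 ('E'): step: R->5, L=0; E->plug->E->R->B->L->H->refl->B->L'->D->R'->D->plug->D
Char 4 ('H'): step: R->6, L=0; H->plug->H->R->B->L->H->refl->B->L'->D->R'->E->plug->E

E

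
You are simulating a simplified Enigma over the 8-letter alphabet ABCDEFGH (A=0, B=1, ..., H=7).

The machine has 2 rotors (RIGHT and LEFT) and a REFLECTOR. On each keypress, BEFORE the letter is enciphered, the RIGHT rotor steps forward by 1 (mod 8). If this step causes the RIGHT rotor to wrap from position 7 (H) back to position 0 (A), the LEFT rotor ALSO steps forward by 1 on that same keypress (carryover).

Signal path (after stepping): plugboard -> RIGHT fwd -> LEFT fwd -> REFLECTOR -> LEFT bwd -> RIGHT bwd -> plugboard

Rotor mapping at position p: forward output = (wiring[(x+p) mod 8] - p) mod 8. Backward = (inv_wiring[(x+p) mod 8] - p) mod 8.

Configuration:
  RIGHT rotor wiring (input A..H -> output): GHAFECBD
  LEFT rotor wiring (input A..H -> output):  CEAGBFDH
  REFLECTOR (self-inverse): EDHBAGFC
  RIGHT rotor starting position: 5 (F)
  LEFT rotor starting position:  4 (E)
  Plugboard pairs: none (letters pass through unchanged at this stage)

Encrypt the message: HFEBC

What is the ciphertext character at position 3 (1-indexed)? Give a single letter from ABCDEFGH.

Char 1 ('H'): step: R->6, L=4; H->plug->H->R->E->L->G->refl->F->L'->A->R'->C->plug->C
Char 2 ('F'): step: R->7, L=4; F->plug->F->R->F->L->A->refl->E->L'->G->R'->E->plug->E
Char 3 ('E'): step: R->0, L->5 (L advanced); E->plug->E->R->E->L->H->refl->C->L'->C->R'->F->plug->F

F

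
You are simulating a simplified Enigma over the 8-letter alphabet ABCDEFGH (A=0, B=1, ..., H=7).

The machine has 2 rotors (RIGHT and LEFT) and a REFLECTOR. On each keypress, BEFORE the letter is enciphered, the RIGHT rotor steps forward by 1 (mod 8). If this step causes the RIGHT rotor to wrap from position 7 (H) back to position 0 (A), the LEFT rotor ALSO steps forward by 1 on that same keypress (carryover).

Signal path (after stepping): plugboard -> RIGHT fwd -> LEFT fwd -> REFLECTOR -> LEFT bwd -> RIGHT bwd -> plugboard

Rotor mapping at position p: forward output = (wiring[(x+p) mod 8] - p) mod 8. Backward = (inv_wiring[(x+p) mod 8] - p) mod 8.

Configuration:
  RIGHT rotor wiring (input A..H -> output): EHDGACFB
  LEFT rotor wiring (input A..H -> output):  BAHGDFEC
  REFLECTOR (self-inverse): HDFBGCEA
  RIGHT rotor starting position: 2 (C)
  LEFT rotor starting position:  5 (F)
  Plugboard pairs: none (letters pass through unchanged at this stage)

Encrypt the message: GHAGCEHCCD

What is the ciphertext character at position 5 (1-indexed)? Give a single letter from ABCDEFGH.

Char 1 ('G'): step: R->3, L=5; G->plug->G->R->E->L->D->refl->B->L'->G->R'->E->plug->E
Char 2 ('H'): step: R->4, L=5; H->plug->H->R->C->L->F->refl->C->L'->F->R'->D->plug->D
Char 3 ('A'): step: R->5, L=5; A->plug->A->R->F->L->C->refl->F->L'->C->R'->E->plug->E
Char 4 ('G'): step: R->6, L=5; G->plug->G->R->C->L->F->refl->C->L'->F->R'->E->plug->E
Char 5 ('C'): step: R->7, L=5; C->plug->C->R->A->L->A->refl->H->L'->B->R'->F->plug->F

F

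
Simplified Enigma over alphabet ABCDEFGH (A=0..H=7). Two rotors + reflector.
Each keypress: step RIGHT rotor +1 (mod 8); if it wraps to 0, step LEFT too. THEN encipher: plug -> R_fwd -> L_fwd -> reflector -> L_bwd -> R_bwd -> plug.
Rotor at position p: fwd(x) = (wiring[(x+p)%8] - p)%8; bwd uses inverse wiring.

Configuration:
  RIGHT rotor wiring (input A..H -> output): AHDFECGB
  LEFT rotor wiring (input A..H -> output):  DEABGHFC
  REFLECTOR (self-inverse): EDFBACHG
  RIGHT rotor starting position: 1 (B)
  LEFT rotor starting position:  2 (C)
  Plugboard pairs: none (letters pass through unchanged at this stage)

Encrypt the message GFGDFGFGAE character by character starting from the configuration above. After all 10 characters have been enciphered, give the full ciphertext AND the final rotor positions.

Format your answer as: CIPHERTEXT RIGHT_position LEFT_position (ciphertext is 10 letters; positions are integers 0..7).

Char 1 ('G'): step: R->2, L=2; G->plug->G->R->G->L->B->refl->D->L'->E->R'->E->plug->E
Char 2 ('F'): step: R->3, L=2; F->plug->F->R->F->L->A->refl->E->L'->C->R'->A->plug->A
Char 3 ('G'): step: R->4, L=2; G->plug->G->R->H->L->C->refl->F->L'->D->R'->F->plug->F
Char 4 ('D'): step: R->5, L=2; D->plug->D->R->D->L->F->refl->C->L'->H->R'->H->plug->H
Char 5 ('F'): step: R->6, L=2; F->plug->F->R->H->L->C->refl->F->L'->D->R'->B->plug->B
Char 6 ('G'): step: R->7, L=2; G->plug->G->R->D->L->F->refl->C->L'->H->R'->H->plug->H
Char 7 ('F'): step: R->0, L->3 (L advanced); F->plug->F->R->C->L->E->refl->A->L'->F->R'->D->plug->D
Char 8 ('G'): step: R->1, L=3; G->plug->G->R->A->L->G->refl->H->L'->E->R'->C->plug->C
Char 9 ('A'): step: R->2, L=3; A->plug->A->R->B->L->D->refl->B->L'->G->R'->G->plug->G
Char 10 ('E'): step: R->3, L=3; E->plug->E->R->G->L->B->refl->D->L'->B->R'->B->plug->B
Final: ciphertext=EAFHBHDCGB, RIGHT=3, LEFT=3

Answer: EAFHBHDCGB 3 3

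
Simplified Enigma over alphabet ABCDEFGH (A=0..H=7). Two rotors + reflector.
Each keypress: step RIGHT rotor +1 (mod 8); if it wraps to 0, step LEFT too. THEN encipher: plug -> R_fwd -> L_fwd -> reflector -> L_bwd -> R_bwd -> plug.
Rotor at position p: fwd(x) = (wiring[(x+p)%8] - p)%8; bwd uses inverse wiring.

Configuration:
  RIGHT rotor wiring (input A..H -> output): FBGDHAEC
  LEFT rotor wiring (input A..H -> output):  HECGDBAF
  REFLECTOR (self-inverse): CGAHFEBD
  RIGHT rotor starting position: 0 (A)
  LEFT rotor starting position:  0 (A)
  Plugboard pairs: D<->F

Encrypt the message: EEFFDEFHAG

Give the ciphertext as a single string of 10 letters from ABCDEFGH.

Answer: GFEGBBGCBA

Derivation:
Char 1 ('E'): step: R->1, L=0; E->plug->E->R->H->L->F->refl->E->L'->B->R'->G->plug->G
Char 2 ('E'): step: R->2, L=0; E->plug->E->R->C->L->C->refl->A->L'->G->R'->D->plug->F
Char 3 ('F'): step: R->3, L=0; F->plug->D->R->B->L->E->refl->F->L'->H->R'->E->plug->E
Char 4 ('F'): step: R->4, L=0; F->plug->D->R->G->L->A->refl->C->L'->C->R'->G->plug->G
Char 5 ('D'): step: R->5, L=0; D->plug->F->R->B->L->E->refl->F->L'->H->R'->B->plug->B
Char 6 ('E'): step: R->6, L=0; E->plug->E->R->A->L->H->refl->D->L'->E->R'->B->plug->B
Char 7 ('F'): step: R->7, L=0; F->plug->D->R->H->L->F->refl->E->L'->B->R'->G->plug->G
Char 8 ('H'): step: R->0, L->1 (L advanced); H->plug->H->R->C->L->F->refl->E->L'->G->R'->C->plug->C
Char 9 ('A'): step: R->1, L=1; A->plug->A->R->A->L->D->refl->H->L'->F->R'->B->plug->B
Char 10 ('G'): step: R->2, L=1; G->plug->G->R->D->L->C->refl->A->L'->E->R'->A->plug->A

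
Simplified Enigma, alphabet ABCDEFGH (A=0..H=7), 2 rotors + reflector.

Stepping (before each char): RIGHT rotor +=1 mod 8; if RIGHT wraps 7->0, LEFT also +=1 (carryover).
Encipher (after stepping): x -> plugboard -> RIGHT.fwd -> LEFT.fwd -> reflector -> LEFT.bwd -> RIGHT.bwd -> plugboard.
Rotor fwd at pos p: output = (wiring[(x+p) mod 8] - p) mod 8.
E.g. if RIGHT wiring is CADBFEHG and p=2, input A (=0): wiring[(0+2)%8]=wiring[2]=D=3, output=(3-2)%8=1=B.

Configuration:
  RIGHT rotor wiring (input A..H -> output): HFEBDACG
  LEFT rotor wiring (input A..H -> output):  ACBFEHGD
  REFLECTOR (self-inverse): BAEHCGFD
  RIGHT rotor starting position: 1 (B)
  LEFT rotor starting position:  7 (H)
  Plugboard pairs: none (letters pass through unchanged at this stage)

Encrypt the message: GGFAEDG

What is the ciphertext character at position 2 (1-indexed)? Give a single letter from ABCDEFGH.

Char 1 ('G'): step: R->2, L=7; G->plug->G->R->F->L->F->refl->G->L'->E->R'->F->plug->F
Char 2 ('G'): step: R->3, L=7; G->plug->G->R->C->L->D->refl->H->L'->H->R'->D->plug->D

D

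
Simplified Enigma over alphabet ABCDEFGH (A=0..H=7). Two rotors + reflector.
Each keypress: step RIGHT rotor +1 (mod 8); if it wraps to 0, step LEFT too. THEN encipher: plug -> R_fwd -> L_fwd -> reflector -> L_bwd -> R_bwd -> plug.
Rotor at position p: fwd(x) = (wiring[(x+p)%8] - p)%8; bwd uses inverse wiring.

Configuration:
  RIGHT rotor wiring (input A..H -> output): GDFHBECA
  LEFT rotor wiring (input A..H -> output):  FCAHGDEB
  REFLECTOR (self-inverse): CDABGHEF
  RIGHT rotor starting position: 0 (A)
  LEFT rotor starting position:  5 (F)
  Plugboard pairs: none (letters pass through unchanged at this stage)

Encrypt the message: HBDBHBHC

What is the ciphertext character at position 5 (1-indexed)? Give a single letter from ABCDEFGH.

Char 1 ('H'): step: R->1, L=5; H->plug->H->R->F->L->D->refl->B->L'->H->R'->G->plug->G
Char 2 ('B'): step: R->2, L=5; B->plug->B->R->F->L->D->refl->B->L'->H->R'->C->plug->C
Char 3 ('D'): step: R->3, L=5; D->plug->D->R->H->L->B->refl->D->L'->F->R'->E->plug->E
Char 4 ('B'): step: R->4, L=5; B->plug->B->R->A->L->G->refl->E->L'->C->R'->E->plug->E
Char 5 ('H'): step: R->5, L=5; H->plug->H->R->E->L->F->refl->H->L'->B->R'->D->plug->D

D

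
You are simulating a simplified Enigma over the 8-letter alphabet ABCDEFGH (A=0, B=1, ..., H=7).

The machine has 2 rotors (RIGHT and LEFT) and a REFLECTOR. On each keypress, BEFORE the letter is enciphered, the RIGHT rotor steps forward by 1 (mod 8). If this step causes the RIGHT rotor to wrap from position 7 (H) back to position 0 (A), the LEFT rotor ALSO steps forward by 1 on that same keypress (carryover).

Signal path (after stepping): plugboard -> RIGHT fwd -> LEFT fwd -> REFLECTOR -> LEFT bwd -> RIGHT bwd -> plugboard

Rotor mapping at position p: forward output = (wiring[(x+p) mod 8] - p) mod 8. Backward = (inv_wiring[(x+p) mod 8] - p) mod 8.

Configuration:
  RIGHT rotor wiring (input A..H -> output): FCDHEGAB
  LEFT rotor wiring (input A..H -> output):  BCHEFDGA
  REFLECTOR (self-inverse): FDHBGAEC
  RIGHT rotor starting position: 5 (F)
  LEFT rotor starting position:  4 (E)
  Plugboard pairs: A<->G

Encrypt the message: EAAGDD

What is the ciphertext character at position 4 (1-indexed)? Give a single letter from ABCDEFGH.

Char 1 ('E'): step: R->6, L=4; E->plug->E->R->F->L->G->refl->E->L'->D->R'->B->plug->B
Char 2 ('A'): step: R->7, L=4; A->plug->G->R->H->L->A->refl->F->L'->E->R'->D->plug->D
Char 3 ('A'): step: R->0, L->5 (L advanced); A->plug->G->R->A->L->G->refl->E->L'->D->R'->C->plug->C
Char 4 ('G'): step: R->1, L=5; G->plug->A->R->B->L->B->refl->D->L'->C->R'->B->plug->B

B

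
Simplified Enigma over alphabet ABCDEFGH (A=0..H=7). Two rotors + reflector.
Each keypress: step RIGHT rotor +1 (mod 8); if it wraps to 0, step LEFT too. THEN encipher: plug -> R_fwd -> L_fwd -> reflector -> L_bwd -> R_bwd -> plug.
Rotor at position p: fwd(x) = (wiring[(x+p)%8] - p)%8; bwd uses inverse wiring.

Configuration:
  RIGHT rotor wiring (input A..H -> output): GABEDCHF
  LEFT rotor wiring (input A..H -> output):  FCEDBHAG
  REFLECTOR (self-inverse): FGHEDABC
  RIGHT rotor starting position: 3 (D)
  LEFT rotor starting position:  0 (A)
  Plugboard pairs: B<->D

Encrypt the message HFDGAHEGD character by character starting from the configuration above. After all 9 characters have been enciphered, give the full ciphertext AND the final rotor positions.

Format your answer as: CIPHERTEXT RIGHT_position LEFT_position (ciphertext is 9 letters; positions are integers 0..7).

Answer: DGHBEBDEC 4 1

Derivation:
Char 1 ('H'): step: R->4, L=0; H->plug->H->R->A->L->F->refl->A->L'->G->R'->B->plug->D
Char 2 ('F'): step: R->5, L=0; F->plug->F->R->E->L->B->refl->G->L'->H->R'->G->plug->G
Char 3 ('D'): step: R->6, L=0; D->plug->B->R->H->L->G->refl->B->L'->E->R'->H->plug->H
Char 4 ('G'): step: R->7, L=0; G->plug->G->R->D->L->D->refl->E->L'->C->R'->D->plug->B
Char 5 ('A'): step: R->0, L->1 (L advanced); A->plug->A->R->G->L->F->refl->A->L'->D->R'->E->plug->E
Char 6 ('H'): step: R->1, L=1; H->plug->H->R->F->L->H->refl->C->L'->C->R'->D->plug->B
Char 7 ('E'): step: R->2, L=1; E->plug->E->R->F->L->H->refl->C->L'->C->R'->B->plug->D
Char 8 ('G'): step: R->3, L=1; G->plug->G->R->F->L->H->refl->C->L'->C->R'->E->plug->E
Char 9 ('D'): step: R->4, L=1; D->plug->B->R->G->L->F->refl->A->L'->D->R'->C->plug->C
Final: ciphertext=DGHBEBDEC, RIGHT=4, LEFT=1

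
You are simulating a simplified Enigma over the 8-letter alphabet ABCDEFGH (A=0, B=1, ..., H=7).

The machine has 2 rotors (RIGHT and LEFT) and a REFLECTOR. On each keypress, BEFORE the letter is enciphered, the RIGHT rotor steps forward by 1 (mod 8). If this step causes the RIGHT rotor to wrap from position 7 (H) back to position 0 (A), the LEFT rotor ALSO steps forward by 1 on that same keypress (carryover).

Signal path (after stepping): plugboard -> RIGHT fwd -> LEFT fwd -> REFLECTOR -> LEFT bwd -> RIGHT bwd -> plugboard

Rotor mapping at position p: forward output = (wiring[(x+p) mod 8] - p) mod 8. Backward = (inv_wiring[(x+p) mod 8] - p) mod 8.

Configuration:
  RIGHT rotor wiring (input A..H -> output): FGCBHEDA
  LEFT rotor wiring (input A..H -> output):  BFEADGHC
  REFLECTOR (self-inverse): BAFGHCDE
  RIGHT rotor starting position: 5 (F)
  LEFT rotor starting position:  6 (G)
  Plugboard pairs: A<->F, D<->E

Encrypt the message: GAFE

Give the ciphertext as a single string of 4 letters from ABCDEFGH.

Char 1 ('G'): step: R->6, L=6; G->plug->G->R->B->L->E->refl->H->L'->D->R'->F->plug->A
Char 2 ('A'): step: R->7, L=6; A->plug->F->R->A->L->B->refl->A->L'->H->R'->C->plug->C
Char 3 ('F'): step: R->0, L->7 (L advanced); F->plug->A->R->F->L->E->refl->H->L'->G->R'->B->plug->B
Char 4 ('E'): step: R->1, L=7; E->plug->D->R->G->L->H->refl->E->L'->F->R'->A->plug->F

Answer: ACBF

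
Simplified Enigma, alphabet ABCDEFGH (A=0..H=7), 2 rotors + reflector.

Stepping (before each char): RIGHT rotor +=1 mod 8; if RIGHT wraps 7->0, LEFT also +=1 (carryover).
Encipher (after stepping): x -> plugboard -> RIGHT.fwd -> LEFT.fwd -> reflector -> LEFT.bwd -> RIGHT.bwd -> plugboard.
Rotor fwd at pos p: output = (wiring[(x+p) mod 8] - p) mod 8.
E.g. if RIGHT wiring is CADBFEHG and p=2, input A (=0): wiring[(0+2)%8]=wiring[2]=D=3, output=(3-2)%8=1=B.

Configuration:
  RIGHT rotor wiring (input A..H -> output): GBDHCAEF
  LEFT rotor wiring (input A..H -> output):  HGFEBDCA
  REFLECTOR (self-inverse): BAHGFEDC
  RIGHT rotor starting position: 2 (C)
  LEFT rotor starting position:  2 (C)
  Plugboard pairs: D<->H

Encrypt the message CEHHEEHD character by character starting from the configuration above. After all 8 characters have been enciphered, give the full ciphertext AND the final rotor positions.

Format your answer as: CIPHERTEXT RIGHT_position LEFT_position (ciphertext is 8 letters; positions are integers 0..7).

Answer: DHGGDFCF 2 3

Derivation:
Char 1 ('C'): step: R->3, L=2; C->plug->C->R->F->L->G->refl->D->L'->A->R'->H->plug->D
Char 2 ('E'): step: R->4, L=2; E->plug->E->R->C->L->H->refl->C->L'->B->R'->D->plug->H
Char 3 ('H'): step: R->5, L=2; H->plug->D->R->B->L->C->refl->H->L'->C->R'->G->plug->G
Char 4 ('H'): step: R->6, L=2; H->plug->D->R->D->L->B->refl->A->L'->E->R'->G->plug->G
Char 5 ('E'): step: R->7, L=2; E->plug->E->R->A->L->D->refl->G->L'->F->R'->H->plug->D
Char 6 ('E'): step: R->0, L->3 (L advanced); E->plug->E->R->C->L->A->refl->B->L'->A->R'->F->plug->F
Char 7 ('H'): step: R->1, L=3; H->plug->D->R->B->L->G->refl->D->L'->G->R'->C->plug->C
Char 8 ('D'): step: R->2, L=3; D->plug->H->R->H->L->C->refl->H->L'->D->R'->F->plug->F
Final: ciphertext=DHGGDFCF, RIGHT=2, LEFT=3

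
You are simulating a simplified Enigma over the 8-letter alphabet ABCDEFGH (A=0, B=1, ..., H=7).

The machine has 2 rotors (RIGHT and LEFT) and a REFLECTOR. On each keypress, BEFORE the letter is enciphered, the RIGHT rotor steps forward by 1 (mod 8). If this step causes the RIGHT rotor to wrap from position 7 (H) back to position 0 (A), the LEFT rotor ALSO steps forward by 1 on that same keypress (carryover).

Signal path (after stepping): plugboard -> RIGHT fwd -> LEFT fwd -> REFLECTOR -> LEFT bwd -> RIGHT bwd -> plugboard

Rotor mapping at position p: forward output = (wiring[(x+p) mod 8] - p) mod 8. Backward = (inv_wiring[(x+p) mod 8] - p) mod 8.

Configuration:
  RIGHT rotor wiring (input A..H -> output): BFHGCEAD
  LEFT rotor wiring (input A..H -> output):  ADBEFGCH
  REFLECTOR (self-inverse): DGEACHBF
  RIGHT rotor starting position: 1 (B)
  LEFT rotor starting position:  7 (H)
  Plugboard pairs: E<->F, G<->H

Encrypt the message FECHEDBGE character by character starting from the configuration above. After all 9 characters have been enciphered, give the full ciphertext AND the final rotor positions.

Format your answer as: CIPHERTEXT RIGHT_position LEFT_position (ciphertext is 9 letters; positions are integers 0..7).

Char 1 ('F'): step: R->2, L=7; F->plug->E->R->G->L->H->refl->F->L'->E->R'->B->plug->B
Char 2 ('E'): step: R->3, L=7; E->plug->F->R->G->L->H->refl->F->L'->E->R'->H->plug->G
Char 3 ('C'): step: R->4, L=7; C->plug->C->R->E->L->F->refl->H->L'->G->R'->A->plug->A
Char 4 ('H'): step: R->5, L=7; H->plug->G->R->B->L->B->refl->G->L'->F->R'->H->plug->G
Char 5 ('E'): step: R->6, L=7; E->plug->F->R->A->L->A->refl->D->L'->H->R'->D->plug->D
Char 6 ('D'): step: R->7, L=7; D->plug->D->R->A->L->A->refl->D->L'->H->R'->E->plug->F
Char 7 ('B'): step: R->0, L->0 (L advanced); B->plug->B->R->F->L->G->refl->B->L'->C->R'->E->plug->F
Char 8 ('G'): step: R->1, L=0; G->plug->H->R->A->L->A->refl->D->L'->B->R'->D->plug->D
Char 9 ('E'): step: R->2, L=0; E->plug->F->R->B->L->D->refl->A->L'->A->R'->C->plug->C
Final: ciphertext=BGAGDFFDC, RIGHT=2, LEFT=0

Answer: BGAGDFFDC 2 0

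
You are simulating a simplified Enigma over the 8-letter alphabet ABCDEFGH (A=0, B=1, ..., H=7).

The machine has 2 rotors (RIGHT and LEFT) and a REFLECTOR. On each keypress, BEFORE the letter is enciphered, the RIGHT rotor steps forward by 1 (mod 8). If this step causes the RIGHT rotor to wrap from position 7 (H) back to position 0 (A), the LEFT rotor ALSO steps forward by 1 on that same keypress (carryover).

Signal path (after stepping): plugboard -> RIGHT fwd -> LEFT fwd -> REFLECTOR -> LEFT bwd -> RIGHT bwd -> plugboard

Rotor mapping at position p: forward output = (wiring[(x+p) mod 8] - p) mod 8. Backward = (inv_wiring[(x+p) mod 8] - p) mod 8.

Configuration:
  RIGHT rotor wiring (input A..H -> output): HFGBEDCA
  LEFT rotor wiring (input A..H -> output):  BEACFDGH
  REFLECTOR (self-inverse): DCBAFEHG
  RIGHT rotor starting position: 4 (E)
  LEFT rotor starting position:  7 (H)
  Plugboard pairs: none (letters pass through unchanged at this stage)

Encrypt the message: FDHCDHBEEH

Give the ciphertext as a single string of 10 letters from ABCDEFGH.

Answer: CHAACEFACB

Derivation:
Char 1 ('F'): step: R->5, L=7; F->plug->F->R->B->L->C->refl->B->L'->D->R'->C->plug->C
Char 2 ('D'): step: R->6, L=7; D->plug->D->R->H->L->H->refl->G->L'->F->R'->H->plug->H
Char 3 ('H'): step: R->7, L=7; H->plug->H->R->D->L->B->refl->C->L'->B->R'->A->plug->A
Char 4 ('C'): step: R->0, L->0 (L advanced); C->plug->C->R->G->L->G->refl->H->L'->H->R'->A->plug->A
Char 5 ('D'): step: R->1, L=0; D->plug->D->R->D->L->C->refl->B->L'->A->R'->C->plug->C
Char 6 ('H'): step: R->2, L=0; H->plug->H->R->D->L->C->refl->B->L'->A->R'->E->plug->E
Char 7 ('B'): step: R->3, L=0; B->plug->B->R->B->L->E->refl->F->L'->E->R'->F->plug->F
Char 8 ('E'): step: R->4, L=0; E->plug->E->R->D->L->C->refl->B->L'->A->R'->A->plug->A
Char 9 ('E'): step: R->5, L=0; E->plug->E->R->A->L->B->refl->C->L'->D->R'->C->plug->C
Char 10 ('H'): step: R->6, L=0; H->plug->H->R->F->L->D->refl->A->L'->C->R'->B->plug->B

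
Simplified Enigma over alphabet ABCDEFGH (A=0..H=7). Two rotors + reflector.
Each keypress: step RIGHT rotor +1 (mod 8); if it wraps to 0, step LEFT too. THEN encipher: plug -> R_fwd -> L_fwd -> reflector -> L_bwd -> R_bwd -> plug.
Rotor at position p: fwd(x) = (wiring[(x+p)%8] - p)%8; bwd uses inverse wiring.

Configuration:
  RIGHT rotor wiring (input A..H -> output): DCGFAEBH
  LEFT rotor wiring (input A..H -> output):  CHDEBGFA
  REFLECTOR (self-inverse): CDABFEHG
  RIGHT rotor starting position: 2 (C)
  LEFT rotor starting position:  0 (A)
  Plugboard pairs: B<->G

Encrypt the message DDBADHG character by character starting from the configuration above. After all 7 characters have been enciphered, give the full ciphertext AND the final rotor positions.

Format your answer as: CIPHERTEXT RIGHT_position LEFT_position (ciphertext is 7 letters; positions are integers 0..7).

Char 1 ('D'): step: R->3, L=0; D->plug->D->R->G->L->F->refl->E->L'->D->R'->H->plug->H
Char 2 ('D'): step: R->4, L=0; D->plug->D->R->D->L->E->refl->F->L'->G->R'->F->plug->F
Char 3 ('B'): step: R->5, L=0; B->plug->G->R->A->L->C->refl->A->L'->H->R'->A->plug->A
Char 4 ('A'): step: R->6, L=0; A->plug->A->R->D->L->E->refl->F->L'->G->R'->H->plug->H
Char 5 ('D'): step: R->7, L=0; D->plug->D->R->H->L->A->refl->C->L'->A->R'->A->plug->A
Char 6 ('H'): step: R->0, L->1 (L advanced); H->plug->H->R->H->L->B->refl->D->L'->C->R'->B->plug->G
Char 7 ('G'): step: R->1, L=1; G->plug->B->R->F->L->E->refl->F->L'->E->R'->C->plug->C
Final: ciphertext=HFAHAGC, RIGHT=1, LEFT=1

Answer: HFAHAGC 1 1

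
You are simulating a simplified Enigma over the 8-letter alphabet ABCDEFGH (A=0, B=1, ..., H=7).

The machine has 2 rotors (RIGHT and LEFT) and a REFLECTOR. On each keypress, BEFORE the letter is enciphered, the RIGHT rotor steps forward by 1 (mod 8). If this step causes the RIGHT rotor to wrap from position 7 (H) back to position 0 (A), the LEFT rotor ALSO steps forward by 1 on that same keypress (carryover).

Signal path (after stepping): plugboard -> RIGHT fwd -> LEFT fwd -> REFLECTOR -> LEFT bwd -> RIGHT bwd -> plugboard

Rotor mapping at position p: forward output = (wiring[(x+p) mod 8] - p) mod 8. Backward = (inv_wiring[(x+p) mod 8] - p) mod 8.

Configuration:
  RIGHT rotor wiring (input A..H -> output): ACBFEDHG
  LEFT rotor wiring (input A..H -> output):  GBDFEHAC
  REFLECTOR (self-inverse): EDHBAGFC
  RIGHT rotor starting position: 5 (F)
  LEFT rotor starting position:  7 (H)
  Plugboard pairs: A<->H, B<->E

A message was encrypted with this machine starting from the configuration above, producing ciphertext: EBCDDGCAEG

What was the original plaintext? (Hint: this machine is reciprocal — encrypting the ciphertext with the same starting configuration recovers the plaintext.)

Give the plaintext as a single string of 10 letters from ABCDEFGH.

Char 1 ('E'): step: R->6, L=7; E->plug->B->R->A->L->D->refl->B->L'->H->R'->F->plug->F
Char 2 ('B'): step: R->7, L=7; B->plug->E->R->G->L->A->refl->E->L'->D->R'->C->plug->C
Char 3 ('C'): step: R->0, L->0 (L advanced); C->plug->C->R->B->L->B->refl->D->L'->C->R'->B->plug->E
Char 4 ('D'): step: R->1, L=0; D->plug->D->R->D->L->F->refl->G->L'->A->R'->B->plug->E
Char 5 ('D'): step: R->2, L=0; D->plug->D->R->B->L->B->refl->D->L'->C->R'->C->plug->C
Char 6 ('G'): step: R->3, L=0; G->plug->G->R->H->L->C->refl->H->L'->F->R'->F->plug->F
Char 7 ('C'): step: R->4, L=0; C->plug->C->R->D->L->F->refl->G->L'->A->R'->A->plug->H
Char 8 ('A'): step: R->5, L=0; A->plug->H->R->H->L->C->refl->H->L'->F->R'->E->plug->B
Char 9 ('E'): step: R->6, L=0; E->plug->B->R->A->L->G->refl->F->L'->D->R'->E->plug->B
Char 10 ('G'): step: R->7, L=0; G->plug->G->R->E->L->E->refl->A->L'->G->R'->E->plug->B

Answer: FCEECFHBBB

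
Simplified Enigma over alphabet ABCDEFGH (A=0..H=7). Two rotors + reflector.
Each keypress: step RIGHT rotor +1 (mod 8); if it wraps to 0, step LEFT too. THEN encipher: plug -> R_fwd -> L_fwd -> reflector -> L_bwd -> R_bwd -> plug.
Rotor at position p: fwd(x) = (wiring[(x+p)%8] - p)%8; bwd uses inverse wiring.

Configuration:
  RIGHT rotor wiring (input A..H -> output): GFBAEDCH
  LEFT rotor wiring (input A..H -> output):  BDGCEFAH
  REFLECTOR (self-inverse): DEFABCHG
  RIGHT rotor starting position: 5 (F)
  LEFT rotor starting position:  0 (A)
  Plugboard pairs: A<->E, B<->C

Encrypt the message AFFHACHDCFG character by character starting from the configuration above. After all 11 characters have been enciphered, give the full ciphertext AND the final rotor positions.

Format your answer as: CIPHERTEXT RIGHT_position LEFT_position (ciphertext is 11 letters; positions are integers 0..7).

Char 1 ('A'): step: R->6, L=0; A->plug->E->R->D->L->C->refl->F->L'->F->R'->H->plug->H
Char 2 ('F'): step: R->7, L=0; F->plug->F->R->F->L->F->refl->C->L'->D->R'->H->plug->H
Char 3 ('F'): step: R->0, L->1 (L advanced); F->plug->F->R->D->L->D->refl->A->L'->H->R'->H->plug->H
Char 4 ('H'): step: R->1, L=1; H->plug->H->R->F->L->H->refl->G->L'->G->R'->G->plug->G
Char 5 ('A'): step: R->2, L=1; A->plug->E->R->A->L->C->refl->F->L'->B->R'->D->plug->D
Char 6 ('C'): step: R->3, L=1; C->plug->B->R->B->L->F->refl->C->L'->A->R'->C->plug->B
Char 7 ('H'): step: R->4, L=1; H->plug->H->R->E->L->E->refl->B->L'->C->R'->E->plug->A
Char 8 ('D'): step: R->5, L=1; D->plug->D->R->B->L->F->refl->C->L'->A->R'->E->plug->A
Char 9 ('C'): step: R->6, L=1; C->plug->B->R->B->L->F->refl->C->L'->A->R'->C->plug->B
Char 10 ('F'): step: R->7, L=1; F->plug->F->R->F->L->H->refl->G->L'->G->R'->C->plug->B
Char 11 ('G'): step: R->0, L->2 (L advanced); G->plug->G->R->C->L->C->refl->F->L'->F->R'->B->plug->C
Final: ciphertext=HHHGDBAABBC, RIGHT=0, LEFT=2

Answer: HHHGDBAABBC 0 2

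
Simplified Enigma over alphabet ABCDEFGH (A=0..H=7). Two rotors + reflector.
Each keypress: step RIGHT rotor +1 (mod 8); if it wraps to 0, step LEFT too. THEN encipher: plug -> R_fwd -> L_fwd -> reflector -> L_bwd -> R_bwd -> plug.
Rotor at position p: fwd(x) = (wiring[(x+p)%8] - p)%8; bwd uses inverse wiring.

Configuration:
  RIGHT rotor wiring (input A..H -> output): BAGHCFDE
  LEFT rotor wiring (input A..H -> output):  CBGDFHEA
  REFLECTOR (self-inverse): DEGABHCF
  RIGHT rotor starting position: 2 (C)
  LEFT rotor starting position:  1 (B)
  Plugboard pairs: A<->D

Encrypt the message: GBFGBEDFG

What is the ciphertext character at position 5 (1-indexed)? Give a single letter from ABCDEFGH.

Char 1 ('G'): step: R->3, L=1; G->plug->G->R->F->L->D->refl->A->L'->A->R'->D->plug->A
Char 2 ('B'): step: R->4, L=1; B->plug->B->R->B->L->F->refl->H->L'->G->R'->A->plug->D
Char 3 ('F'): step: R->5, L=1; F->plug->F->R->B->L->F->refl->H->L'->G->R'->B->plug->B
Char 4 ('G'): step: R->6, L=1; G->plug->G->R->E->L->G->refl->C->L'->C->R'->D->plug->A
Char 5 ('B'): step: R->7, L=1; B->plug->B->R->C->L->C->refl->G->L'->E->R'->H->plug->H

H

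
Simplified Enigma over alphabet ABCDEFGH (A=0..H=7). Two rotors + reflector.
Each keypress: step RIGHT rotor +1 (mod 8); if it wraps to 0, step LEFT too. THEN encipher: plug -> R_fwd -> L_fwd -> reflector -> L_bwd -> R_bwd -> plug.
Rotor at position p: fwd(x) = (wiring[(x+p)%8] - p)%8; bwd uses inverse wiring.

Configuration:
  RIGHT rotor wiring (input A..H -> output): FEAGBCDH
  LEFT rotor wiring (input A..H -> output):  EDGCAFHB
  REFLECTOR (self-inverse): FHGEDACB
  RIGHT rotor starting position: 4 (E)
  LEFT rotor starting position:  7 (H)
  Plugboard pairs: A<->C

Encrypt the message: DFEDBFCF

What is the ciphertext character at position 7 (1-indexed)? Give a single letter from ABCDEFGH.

Char 1 ('D'): step: R->5, L=7; D->plug->D->R->A->L->C->refl->G->L'->G->R'->B->plug->B
Char 2 ('F'): step: R->6, L=7; F->plug->F->R->A->L->C->refl->G->L'->G->R'->D->plug->D
Char 3 ('E'): step: R->7, L=7; E->plug->E->R->H->L->A->refl->F->L'->B->R'->D->plug->D
Char 4 ('D'): step: R->0, L->0 (L advanced); D->plug->D->R->G->L->H->refl->B->L'->H->R'->H->plug->H
Char 5 ('B'): step: R->1, L=0; B->plug->B->R->H->L->B->refl->H->L'->G->R'->G->plug->G
Char 6 ('F'): step: R->2, L=0; F->plug->F->R->F->L->F->refl->A->L'->E->R'->B->plug->B
Char 7 ('C'): step: R->3, L=0; C->plug->A->R->D->L->C->refl->G->L'->C->R'->F->plug->F

F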